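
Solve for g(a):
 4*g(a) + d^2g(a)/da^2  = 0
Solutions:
 g(a) = C1*sin(2*a) + C2*cos(2*a)


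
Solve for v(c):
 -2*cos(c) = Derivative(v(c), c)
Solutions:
 v(c) = C1 - 2*sin(c)


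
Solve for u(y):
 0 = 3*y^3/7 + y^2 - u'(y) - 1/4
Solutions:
 u(y) = C1 + 3*y^4/28 + y^3/3 - y/4


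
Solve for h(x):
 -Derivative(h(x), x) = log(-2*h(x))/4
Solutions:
 4*Integral(1/(log(-_y) + log(2)), (_y, h(x))) = C1 - x


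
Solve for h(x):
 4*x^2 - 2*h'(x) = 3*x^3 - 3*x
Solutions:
 h(x) = C1 - 3*x^4/8 + 2*x^3/3 + 3*x^2/4


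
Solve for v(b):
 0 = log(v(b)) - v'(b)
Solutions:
 li(v(b)) = C1 + b


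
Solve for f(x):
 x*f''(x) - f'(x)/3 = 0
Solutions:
 f(x) = C1 + C2*x^(4/3)


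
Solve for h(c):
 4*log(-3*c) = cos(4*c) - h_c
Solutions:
 h(c) = C1 - 4*c*log(-c) - 4*c*log(3) + 4*c + sin(4*c)/4


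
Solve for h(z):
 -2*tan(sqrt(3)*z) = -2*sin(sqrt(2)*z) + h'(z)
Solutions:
 h(z) = C1 + 2*sqrt(3)*log(cos(sqrt(3)*z))/3 - sqrt(2)*cos(sqrt(2)*z)


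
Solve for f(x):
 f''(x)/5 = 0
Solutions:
 f(x) = C1 + C2*x


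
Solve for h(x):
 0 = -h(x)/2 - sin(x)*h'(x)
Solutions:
 h(x) = C1*(cos(x) + 1)^(1/4)/(cos(x) - 1)^(1/4)


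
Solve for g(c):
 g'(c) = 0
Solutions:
 g(c) = C1


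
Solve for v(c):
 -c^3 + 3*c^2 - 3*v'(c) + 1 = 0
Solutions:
 v(c) = C1 - c^4/12 + c^3/3 + c/3


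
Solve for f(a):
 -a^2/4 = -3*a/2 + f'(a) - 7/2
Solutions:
 f(a) = C1 - a^3/12 + 3*a^2/4 + 7*a/2


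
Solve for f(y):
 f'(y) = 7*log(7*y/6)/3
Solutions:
 f(y) = C1 + 7*y*log(y)/3 - 7*y*log(6)/3 - 7*y/3 + 7*y*log(7)/3


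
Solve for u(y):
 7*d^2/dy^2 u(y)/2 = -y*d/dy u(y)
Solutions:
 u(y) = C1 + C2*erf(sqrt(7)*y/7)


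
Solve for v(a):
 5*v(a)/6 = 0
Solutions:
 v(a) = 0


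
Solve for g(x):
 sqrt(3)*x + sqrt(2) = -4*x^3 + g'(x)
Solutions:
 g(x) = C1 + x^4 + sqrt(3)*x^2/2 + sqrt(2)*x


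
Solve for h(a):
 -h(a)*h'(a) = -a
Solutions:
 h(a) = -sqrt(C1 + a^2)
 h(a) = sqrt(C1 + a^2)


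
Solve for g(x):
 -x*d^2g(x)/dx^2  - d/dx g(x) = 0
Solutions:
 g(x) = C1 + C2*log(x)


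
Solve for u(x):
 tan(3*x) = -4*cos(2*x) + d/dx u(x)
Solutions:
 u(x) = C1 - log(cos(3*x))/3 + 2*sin(2*x)


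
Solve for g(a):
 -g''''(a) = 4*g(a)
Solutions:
 g(a) = (C1*sin(a) + C2*cos(a))*exp(-a) + (C3*sin(a) + C4*cos(a))*exp(a)


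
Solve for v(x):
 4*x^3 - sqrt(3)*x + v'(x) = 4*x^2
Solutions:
 v(x) = C1 - x^4 + 4*x^3/3 + sqrt(3)*x^2/2


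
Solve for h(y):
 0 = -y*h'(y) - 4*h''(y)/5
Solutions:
 h(y) = C1 + C2*erf(sqrt(10)*y/4)


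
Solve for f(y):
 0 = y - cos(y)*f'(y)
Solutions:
 f(y) = C1 + Integral(y/cos(y), y)


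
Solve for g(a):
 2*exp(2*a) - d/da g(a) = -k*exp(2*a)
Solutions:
 g(a) = C1 + k*exp(2*a)/2 + exp(2*a)


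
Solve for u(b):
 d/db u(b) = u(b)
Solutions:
 u(b) = C1*exp(b)


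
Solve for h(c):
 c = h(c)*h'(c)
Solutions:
 h(c) = -sqrt(C1 + c^2)
 h(c) = sqrt(C1 + c^2)


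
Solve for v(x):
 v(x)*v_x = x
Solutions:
 v(x) = -sqrt(C1 + x^2)
 v(x) = sqrt(C1 + x^2)


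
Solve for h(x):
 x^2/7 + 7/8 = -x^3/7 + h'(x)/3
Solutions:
 h(x) = C1 + 3*x^4/28 + x^3/7 + 21*x/8


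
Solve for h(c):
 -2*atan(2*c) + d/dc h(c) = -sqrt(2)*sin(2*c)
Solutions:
 h(c) = C1 + 2*c*atan(2*c) - log(4*c^2 + 1)/2 + sqrt(2)*cos(2*c)/2


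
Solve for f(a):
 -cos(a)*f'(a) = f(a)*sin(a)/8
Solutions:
 f(a) = C1*cos(a)^(1/8)


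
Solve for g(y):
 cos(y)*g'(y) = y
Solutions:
 g(y) = C1 + Integral(y/cos(y), y)


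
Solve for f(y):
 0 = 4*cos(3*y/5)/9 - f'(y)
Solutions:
 f(y) = C1 + 20*sin(3*y/5)/27


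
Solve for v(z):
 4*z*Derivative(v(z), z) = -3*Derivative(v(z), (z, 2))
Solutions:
 v(z) = C1 + C2*erf(sqrt(6)*z/3)


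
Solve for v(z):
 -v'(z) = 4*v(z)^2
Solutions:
 v(z) = 1/(C1 + 4*z)


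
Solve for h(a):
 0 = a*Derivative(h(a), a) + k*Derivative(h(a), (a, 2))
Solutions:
 h(a) = C1 + C2*sqrt(k)*erf(sqrt(2)*a*sqrt(1/k)/2)


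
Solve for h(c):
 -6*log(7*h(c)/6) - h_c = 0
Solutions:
 -Integral(1/(-log(_y) - log(7) + log(6)), (_y, h(c)))/6 = C1 - c


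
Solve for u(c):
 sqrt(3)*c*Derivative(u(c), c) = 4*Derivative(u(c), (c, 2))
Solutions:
 u(c) = C1 + C2*erfi(sqrt(2)*3^(1/4)*c/4)


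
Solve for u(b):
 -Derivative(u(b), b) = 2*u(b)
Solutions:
 u(b) = C1*exp(-2*b)


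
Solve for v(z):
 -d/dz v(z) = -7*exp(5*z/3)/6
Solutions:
 v(z) = C1 + 7*exp(5*z/3)/10


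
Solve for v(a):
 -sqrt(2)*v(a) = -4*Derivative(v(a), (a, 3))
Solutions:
 v(a) = C3*exp(sqrt(2)*a/2) + (C1*sin(sqrt(6)*a/4) + C2*cos(sqrt(6)*a/4))*exp(-sqrt(2)*a/4)


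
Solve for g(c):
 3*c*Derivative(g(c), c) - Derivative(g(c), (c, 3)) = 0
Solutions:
 g(c) = C1 + Integral(C2*airyai(3^(1/3)*c) + C3*airybi(3^(1/3)*c), c)


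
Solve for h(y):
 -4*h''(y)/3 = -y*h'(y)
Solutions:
 h(y) = C1 + C2*erfi(sqrt(6)*y/4)


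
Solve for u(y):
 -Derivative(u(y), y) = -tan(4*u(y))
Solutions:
 u(y) = -asin(C1*exp(4*y))/4 + pi/4
 u(y) = asin(C1*exp(4*y))/4


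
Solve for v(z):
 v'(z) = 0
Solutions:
 v(z) = C1


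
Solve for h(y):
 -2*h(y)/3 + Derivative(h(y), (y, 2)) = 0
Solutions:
 h(y) = C1*exp(-sqrt(6)*y/3) + C2*exp(sqrt(6)*y/3)


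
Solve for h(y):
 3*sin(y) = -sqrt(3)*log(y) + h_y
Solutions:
 h(y) = C1 + sqrt(3)*y*(log(y) - 1) - 3*cos(y)


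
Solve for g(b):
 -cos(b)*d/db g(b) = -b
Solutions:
 g(b) = C1 + Integral(b/cos(b), b)


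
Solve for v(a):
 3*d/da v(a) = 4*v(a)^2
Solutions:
 v(a) = -3/(C1 + 4*a)


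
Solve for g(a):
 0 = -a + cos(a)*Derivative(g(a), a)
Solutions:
 g(a) = C1 + Integral(a/cos(a), a)


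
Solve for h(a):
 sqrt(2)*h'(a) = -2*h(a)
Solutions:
 h(a) = C1*exp(-sqrt(2)*a)


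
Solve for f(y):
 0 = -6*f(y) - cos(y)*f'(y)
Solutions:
 f(y) = C1*(sin(y)^3 - 3*sin(y)^2 + 3*sin(y) - 1)/(sin(y)^3 + 3*sin(y)^2 + 3*sin(y) + 1)


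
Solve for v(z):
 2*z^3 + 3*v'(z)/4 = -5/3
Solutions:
 v(z) = C1 - 2*z^4/3 - 20*z/9


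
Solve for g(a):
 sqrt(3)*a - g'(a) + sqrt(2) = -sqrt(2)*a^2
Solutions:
 g(a) = C1 + sqrt(2)*a^3/3 + sqrt(3)*a^2/2 + sqrt(2)*a


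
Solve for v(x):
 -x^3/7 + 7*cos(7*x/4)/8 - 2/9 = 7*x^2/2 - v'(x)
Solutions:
 v(x) = C1 + x^4/28 + 7*x^3/6 + 2*x/9 - sin(7*x/4)/2


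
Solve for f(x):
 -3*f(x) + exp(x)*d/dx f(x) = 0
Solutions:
 f(x) = C1*exp(-3*exp(-x))


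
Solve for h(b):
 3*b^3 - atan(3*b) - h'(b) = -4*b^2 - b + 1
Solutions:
 h(b) = C1 + 3*b^4/4 + 4*b^3/3 + b^2/2 - b*atan(3*b) - b + log(9*b^2 + 1)/6


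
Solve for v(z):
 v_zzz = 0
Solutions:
 v(z) = C1 + C2*z + C3*z^2


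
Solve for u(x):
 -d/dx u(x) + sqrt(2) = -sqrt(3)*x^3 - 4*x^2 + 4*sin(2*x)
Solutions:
 u(x) = C1 + sqrt(3)*x^4/4 + 4*x^3/3 + sqrt(2)*x + 2*cos(2*x)


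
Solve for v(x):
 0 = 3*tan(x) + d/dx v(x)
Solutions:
 v(x) = C1 + 3*log(cos(x))


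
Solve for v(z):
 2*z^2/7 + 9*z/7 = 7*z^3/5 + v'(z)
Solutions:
 v(z) = C1 - 7*z^4/20 + 2*z^3/21 + 9*z^2/14


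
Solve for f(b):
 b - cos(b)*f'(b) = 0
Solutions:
 f(b) = C1 + Integral(b/cos(b), b)


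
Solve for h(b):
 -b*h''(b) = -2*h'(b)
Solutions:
 h(b) = C1 + C2*b^3


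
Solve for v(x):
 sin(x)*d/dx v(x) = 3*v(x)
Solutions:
 v(x) = C1*(cos(x) - 1)^(3/2)/(cos(x) + 1)^(3/2)


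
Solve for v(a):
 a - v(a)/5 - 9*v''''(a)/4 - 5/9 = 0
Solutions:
 v(a) = 5*a + (C1*sin(sqrt(3)*5^(3/4)*a/15) + C2*cos(sqrt(3)*5^(3/4)*a/15))*exp(-sqrt(3)*5^(3/4)*a/15) + (C3*sin(sqrt(3)*5^(3/4)*a/15) + C4*cos(sqrt(3)*5^(3/4)*a/15))*exp(sqrt(3)*5^(3/4)*a/15) - 25/9


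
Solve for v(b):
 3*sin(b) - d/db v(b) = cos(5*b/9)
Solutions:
 v(b) = C1 - 9*sin(5*b/9)/5 - 3*cos(b)


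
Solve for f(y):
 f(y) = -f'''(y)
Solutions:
 f(y) = C3*exp(-y) + (C1*sin(sqrt(3)*y/2) + C2*cos(sqrt(3)*y/2))*exp(y/2)


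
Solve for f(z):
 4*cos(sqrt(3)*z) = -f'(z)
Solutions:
 f(z) = C1 - 4*sqrt(3)*sin(sqrt(3)*z)/3


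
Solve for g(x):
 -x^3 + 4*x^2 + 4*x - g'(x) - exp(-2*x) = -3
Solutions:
 g(x) = C1 - x^4/4 + 4*x^3/3 + 2*x^2 + 3*x + exp(-2*x)/2


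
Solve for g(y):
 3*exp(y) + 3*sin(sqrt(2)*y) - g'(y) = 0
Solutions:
 g(y) = C1 + 3*exp(y) - 3*sqrt(2)*cos(sqrt(2)*y)/2


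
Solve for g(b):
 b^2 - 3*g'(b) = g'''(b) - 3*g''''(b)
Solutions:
 g(b) = C1 + C2*exp(b*(-2^(2/3)*(27*sqrt(733) + 731)^(1/3) - 2*2^(1/3)/(27*sqrt(733) + 731)^(1/3) + 4)/36)*sin(2^(1/3)*sqrt(3)*b*(-2^(1/3)*(27*sqrt(733) + 731)^(1/3) + 2/(27*sqrt(733) + 731)^(1/3))/36) + C3*exp(b*(-2^(2/3)*(27*sqrt(733) + 731)^(1/3) - 2*2^(1/3)/(27*sqrt(733) + 731)^(1/3) + 4)/36)*cos(2^(1/3)*sqrt(3)*b*(-2^(1/3)*(27*sqrt(733) + 731)^(1/3) + 2/(27*sqrt(733) + 731)^(1/3))/36) + C4*exp(b*(2*2^(1/3)/(27*sqrt(733) + 731)^(1/3) + 2 + 2^(2/3)*(27*sqrt(733) + 731)^(1/3))/18) + b^3/9 - 2*b/9


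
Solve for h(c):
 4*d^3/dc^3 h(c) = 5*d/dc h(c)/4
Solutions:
 h(c) = C1 + C2*exp(-sqrt(5)*c/4) + C3*exp(sqrt(5)*c/4)


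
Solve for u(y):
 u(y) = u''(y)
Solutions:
 u(y) = C1*exp(-y) + C2*exp(y)


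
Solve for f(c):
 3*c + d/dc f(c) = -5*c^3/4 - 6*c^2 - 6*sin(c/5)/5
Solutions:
 f(c) = C1 - 5*c^4/16 - 2*c^3 - 3*c^2/2 + 6*cos(c/5)


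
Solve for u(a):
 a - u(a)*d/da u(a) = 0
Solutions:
 u(a) = -sqrt(C1 + a^2)
 u(a) = sqrt(C1 + a^2)


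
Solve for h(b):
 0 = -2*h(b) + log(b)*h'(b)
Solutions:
 h(b) = C1*exp(2*li(b))


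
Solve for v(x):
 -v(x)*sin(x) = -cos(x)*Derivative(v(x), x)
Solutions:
 v(x) = C1/cos(x)


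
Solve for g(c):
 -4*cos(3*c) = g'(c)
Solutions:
 g(c) = C1 - 4*sin(3*c)/3


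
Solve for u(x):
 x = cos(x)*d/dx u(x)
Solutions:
 u(x) = C1 + Integral(x/cos(x), x)


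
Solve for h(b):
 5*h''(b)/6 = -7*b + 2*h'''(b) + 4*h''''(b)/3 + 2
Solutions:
 h(b) = C1 + C2*b + C3*exp(b*(-3 + sqrt(19))/4) + C4*exp(-b*(3 + sqrt(19))/4) - 7*b^3/5 - 222*b^2/25


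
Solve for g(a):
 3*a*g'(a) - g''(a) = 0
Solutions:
 g(a) = C1 + C2*erfi(sqrt(6)*a/2)


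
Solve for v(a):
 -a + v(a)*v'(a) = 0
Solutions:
 v(a) = -sqrt(C1 + a^2)
 v(a) = sqrt(C1 + a^2)


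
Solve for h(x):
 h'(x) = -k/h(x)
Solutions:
 h(x) = -sqrt(C1 - 2*k*x)
 h(x) = sqrt(C1 - 2*k*x)


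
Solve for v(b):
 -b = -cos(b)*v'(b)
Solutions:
 v(b) = C1 + Integral(b/cos(b), b)


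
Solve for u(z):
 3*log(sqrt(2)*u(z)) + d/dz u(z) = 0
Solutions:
 2*Integral(1/(2*log(_y) + log(2)), (_y, u(z)))/3 = C1 - z


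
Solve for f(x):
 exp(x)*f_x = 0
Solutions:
 f(x) = C1


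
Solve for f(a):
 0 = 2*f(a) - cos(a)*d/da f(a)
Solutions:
 f(a) = C1*(sin(a) + 1)/(sin(a) - 1)


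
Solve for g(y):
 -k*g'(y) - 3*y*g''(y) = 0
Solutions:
 g(y) = C1 + y^(1 - re(k)/3)*(C2*sin(log(y)*Abs(im(k))/3) + C3*cos(log(y)*im(k)/3))


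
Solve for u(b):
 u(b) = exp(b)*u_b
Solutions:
 u(b) = C1*exp(-exp(-b))


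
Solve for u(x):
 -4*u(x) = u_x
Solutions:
 u(x) = C1*exp(-4*x)


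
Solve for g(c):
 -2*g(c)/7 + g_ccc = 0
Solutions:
 g(c) = C3*exp(2^(1/3)*7^(2/3)*c/7) + (C1*sin(2^(1/3)*sqrt(3)*7^(2/3)*c/14) + C2*cos(2^(1/3)*sqrt(3)*7^(2/3)*c/14))*exp(-2^(1/3)*7^(2/3)*c/14)


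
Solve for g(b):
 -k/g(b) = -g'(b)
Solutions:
 g(b) = -sqrt(C1 + 2*b*k)
 g(b) = sqrt(C1 + 2*b*k)


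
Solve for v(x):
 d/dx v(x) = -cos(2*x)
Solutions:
 v(x) = C1 - sin(2*x)/2


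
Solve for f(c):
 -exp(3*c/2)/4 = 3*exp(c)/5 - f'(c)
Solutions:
 f(c) = C1 + exp(3*c/2)/6 + 3*exp(c)/5


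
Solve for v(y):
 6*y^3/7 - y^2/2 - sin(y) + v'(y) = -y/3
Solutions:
 v(y) = C1 - 3*y^4/14 + y^3/6 - y^2/6 - cos(y)


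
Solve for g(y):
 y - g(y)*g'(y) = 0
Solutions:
 g(y) = -sqrt(C1 + y^2)
 g(y) = sqrt(C1 + y^2)


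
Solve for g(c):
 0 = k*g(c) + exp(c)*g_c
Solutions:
 g(c) = C1*exp(k*exp(-c))


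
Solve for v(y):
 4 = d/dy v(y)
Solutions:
 v(y) = C1 + 4*y


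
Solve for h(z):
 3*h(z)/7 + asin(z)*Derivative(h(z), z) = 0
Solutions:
 h(z) = C1*exp(-3*Integral(1/asin(z), z)/7)


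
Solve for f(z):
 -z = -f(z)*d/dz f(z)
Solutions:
 f(z) = -sqrt(C1 + z^2)
 f(z) = sqrt(C1 + z^2)


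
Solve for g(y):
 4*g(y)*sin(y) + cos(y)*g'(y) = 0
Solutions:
 g(y) = C1*cos(y)^4


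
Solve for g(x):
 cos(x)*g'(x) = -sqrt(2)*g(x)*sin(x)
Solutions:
 g(x) = C1*cos(x)^(sqrt(2))


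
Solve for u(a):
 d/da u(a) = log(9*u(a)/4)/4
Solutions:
 4*Integral(1/(-log(_y) - 2*log(3) + 2*log(2)), (_y, u(a))) = C1 - a


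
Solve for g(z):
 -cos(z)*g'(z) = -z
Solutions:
 g(z) = C1 + Integral(z/cos(z), z)


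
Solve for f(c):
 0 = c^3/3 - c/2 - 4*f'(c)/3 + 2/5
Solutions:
 f(c) = C1 + c^4/16 - 3*c^2/16 + 3*c/10


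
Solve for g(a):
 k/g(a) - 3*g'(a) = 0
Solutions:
 g(a) = -sqrt(C1 + 6*a*k)/3
 g(a) = sqrt(C1 + 6*a*k)/3


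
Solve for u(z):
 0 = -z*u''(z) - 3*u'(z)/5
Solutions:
 u(z) = C1 + C2*z^(2/5)


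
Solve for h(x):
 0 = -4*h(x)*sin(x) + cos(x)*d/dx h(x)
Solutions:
 h(x) = C1/cos(x)^4


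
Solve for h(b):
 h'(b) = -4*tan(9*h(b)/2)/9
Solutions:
 h(b) = -2*asin(C1*exp(-2*b))/9 + 2*pi/9
 h(b) = 2*asin(C1*exp(-2*b))/9


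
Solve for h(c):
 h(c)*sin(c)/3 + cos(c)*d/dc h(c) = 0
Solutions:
 h(c) = C1*cos(c)^(1/3)


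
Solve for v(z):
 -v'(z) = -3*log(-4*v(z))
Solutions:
 -Integral(1/(log(-_y) + 2*log(2)), (_y, v(z)))/3 = C1 - z


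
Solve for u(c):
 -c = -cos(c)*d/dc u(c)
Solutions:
 u(c) = C1 + Integral(c/cos(c), c)


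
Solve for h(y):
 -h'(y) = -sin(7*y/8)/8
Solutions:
 h(y) = C1 - cos(7*y/8)/7


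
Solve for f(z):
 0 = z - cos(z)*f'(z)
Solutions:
 f(z) = C1 + Integral(z/cos(z), z)


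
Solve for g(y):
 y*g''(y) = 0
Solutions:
 g(y) = C1 + C2*y


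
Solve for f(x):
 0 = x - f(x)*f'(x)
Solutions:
 f(x) = -sqrt(C1 + x^2)
 f(x) = sqrt(C1 + x^2)


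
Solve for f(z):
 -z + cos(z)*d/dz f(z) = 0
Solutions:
 f(z) = C1 + Integral(z/cos(z), z)


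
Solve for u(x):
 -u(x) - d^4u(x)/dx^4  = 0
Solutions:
 u(x) = (C1*sin(sqrt(2)*x/2) + C2*cos(sqrt(2)*x/2))*exp(-sqrt(2)*x/2) + (C3*sin(sqrt(2)*x/2) + C4*cos(sqrt(2)*x/2))*exp(sqrt(2)*x/2)


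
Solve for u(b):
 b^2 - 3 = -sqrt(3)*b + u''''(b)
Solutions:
 u(b) = C1 + C2*b + C3*b^2 + C4*b^3 + b^6/360 + sqrt(3)*b^5/120 - b^4/8


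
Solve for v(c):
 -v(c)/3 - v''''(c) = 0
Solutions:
 v(c) = (C1*sin(sqrt(2)*3^(3/4)*c/6) + C2*cos(sqrt(2)*3^(3/4)*c/6))*exp(-sqrt(2)*3^(3/4)*c/6) + (C3*sin(sqrt(2)*3^(3/4)*c/6) + C4*cos(sqrt(2)*3^(3/4)*c/6))*exp(sqrt(2)*3^(3/4)*c/6)


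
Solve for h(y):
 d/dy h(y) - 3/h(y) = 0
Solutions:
 h(y) = -sqrt(C1 + 6*y)
 h(y) = sqrt(C1 + 6*y)


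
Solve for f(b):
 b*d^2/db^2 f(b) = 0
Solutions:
 f(b) = C1 + C2*b


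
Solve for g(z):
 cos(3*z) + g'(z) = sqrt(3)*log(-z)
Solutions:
 g(z) = C1 + sqrt(3)*z*(log(-z) - 1) - sin(3*z)/3


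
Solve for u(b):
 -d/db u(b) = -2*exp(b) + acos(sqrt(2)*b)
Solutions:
 u(b) = C1 - b*acos(sqrt(2)*b) + sqrt(2)*sqrt(1 - 2*b^2)/2 + 2*exp(b)


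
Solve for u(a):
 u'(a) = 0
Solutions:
 u(a) = C1


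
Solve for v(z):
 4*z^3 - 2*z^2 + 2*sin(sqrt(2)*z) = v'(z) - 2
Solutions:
 v(z) = C1 + z^4 - 2*z^3/3 + 2*z - sqrt(2)*cos(sqrt(2)*z)


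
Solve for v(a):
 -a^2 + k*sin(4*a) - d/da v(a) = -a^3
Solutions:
 v(a) = C1 + a^4/4 - a^3/3 - k*cos(4*a)/4


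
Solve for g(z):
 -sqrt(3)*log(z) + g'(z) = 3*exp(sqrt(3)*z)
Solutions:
 g(z) = C1 + sqrt(3)*z*log(z) - sqrt(3)*z + sqrt(3)*exp(sqrt(3)*z)


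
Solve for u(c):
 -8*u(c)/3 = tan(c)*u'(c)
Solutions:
 u(c) = C1/sin(c)^(8/3)


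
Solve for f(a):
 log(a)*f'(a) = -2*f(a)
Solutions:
 f(a) = C1*exp(-2*li(a))


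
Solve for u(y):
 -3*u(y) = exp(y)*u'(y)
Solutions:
 u(y) = C1*exp(3*exp(-y))


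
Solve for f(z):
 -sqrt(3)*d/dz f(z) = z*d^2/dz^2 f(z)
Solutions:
 f(z) = C1 + C2*z^(1 - sqrt(3))


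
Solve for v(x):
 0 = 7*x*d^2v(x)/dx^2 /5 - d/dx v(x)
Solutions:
 v(x) = C1 + C2*x^(12/7)


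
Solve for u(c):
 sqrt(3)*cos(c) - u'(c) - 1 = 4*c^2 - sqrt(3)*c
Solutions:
 u(c) = C1 - 4*c^3/3 + sqrt(3)*c^2/2 - c + sqrt(3)*sin(c)


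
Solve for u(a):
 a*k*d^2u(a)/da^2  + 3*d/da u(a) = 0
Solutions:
 u(a) = C1 + a^(((re(k) - 3)*re(k) + im(k)^2)/(re(k)^2 + im(k)^2))*(C2*sin(3*log(a)*Abs(im(k))/(re(k)^2 + im(k)^2)) + C3*cos(3*log(a)*im(k)/(re(k)^2 + im(k)^2)))


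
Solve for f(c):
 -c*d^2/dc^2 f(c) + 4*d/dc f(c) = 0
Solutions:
 f(c) = C1 + C2*c^5


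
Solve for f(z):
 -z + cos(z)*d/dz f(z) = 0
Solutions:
 f(z) = C1 + Integral(z/cos(z), z)


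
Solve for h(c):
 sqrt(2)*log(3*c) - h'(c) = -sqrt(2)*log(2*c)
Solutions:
 h(c) = C1 + 2*sqrt(2)*c*log(c) - 2*sqrt(2)*c + sqrt(2)*c*log(6)


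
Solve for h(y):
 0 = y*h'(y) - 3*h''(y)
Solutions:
 h(y) = C1 + C2*erfi(sqrt(6)*y/6)


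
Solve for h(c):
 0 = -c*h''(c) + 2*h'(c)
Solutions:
 h(c) = C1 + C2*c^3


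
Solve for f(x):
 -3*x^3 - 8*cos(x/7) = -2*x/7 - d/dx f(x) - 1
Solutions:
 f(x) = C1 + 3*x^4/4 - x^2/7 - x + 56*sin(x/7)


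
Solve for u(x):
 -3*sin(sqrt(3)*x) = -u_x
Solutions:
 u(x) = C1 - sqrt(3)*cos(sqrt(3)*x)


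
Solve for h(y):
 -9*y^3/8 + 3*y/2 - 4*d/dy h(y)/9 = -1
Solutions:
 h(y) = C1 - 81*y^4/128 + 27*y^2/16 + 9*y/4


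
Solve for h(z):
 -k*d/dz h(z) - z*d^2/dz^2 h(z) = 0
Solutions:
 h(z) = C1 + z^(1 - re(k))*(C2*sin(log(z)*Abs(im(k))) + C3*cos(log(z)*im(k)))


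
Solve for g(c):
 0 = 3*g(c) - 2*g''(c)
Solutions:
 g(c) = C1*exp(-sqrt(6)*c/2) + C2*exp(sqrt(6)*c/2)


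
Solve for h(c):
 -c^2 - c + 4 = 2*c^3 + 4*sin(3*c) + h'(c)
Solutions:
 h(c) = C1 - c^4/2 - c^3/3 - c^2/2 + 4*c + 4*cos(3*c)/3


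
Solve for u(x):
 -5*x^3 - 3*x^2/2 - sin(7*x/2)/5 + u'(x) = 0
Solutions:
 u(x) = C1 + 5*x^4/4 + x^3/2 - 2*cos(7*x/2)/35


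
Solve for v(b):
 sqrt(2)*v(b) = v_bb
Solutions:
 v(b) = C1*exp(-2^(1/4)*b) + C2*exp(2^(1/4)*b)


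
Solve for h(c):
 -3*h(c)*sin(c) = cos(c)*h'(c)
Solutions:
 h(c) = C1*cos(c)^3


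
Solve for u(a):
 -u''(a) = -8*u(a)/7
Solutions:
 u(a) = C1*exp(-2*sqrt(14)*a/7) + C2*exp(2*sqrt(14)*a/7)


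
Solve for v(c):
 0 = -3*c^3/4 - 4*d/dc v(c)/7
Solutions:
 v(c) = C1 - 21*c^4/64


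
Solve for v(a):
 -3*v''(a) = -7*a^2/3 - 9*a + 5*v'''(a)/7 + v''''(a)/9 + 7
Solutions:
 v(a) = C1 + C2*a + 7*a^4/108 + 71*a^3/162 - 2566*a^2/1701 + (C3*sin(33*sqrt(3)*a/14) + C4*cos(33*sqrt(3)*a/14))*exp(-45*a/14)


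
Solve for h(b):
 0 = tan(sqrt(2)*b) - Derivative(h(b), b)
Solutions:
 h(b) = C1 - sqrt(2)*log(cos(sqrt(2)*b))/2


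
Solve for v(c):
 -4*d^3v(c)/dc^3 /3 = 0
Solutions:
 v(c) = C1 + C2*c + C3*c^2


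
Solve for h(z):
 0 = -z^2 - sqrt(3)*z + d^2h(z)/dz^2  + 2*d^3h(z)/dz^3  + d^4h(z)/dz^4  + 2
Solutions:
 h(z) = C1 + C4*exp(-z) + z^4/12 + z^3*(-4 + sqrt(3))/6 + z^2*(2 - sqrt(3)) + z*(C2 + C3*exp(-z))


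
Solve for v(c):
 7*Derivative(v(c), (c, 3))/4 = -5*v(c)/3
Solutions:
 v(c) = C3*exp(-20^(1/3)*21^(2/3)*c/21) + (C1*sin(20^(1/3)*3^(1/6)*7^(2/3)*c/14) + C2*cos(20^(1/3)*3^(1/6)*7^(2/3)*c/14))*exp(20^(1/3)*21^(2/3)*c/42)


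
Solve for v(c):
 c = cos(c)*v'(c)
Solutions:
 v(c) = C1 + Integral(c/cos(c), c)


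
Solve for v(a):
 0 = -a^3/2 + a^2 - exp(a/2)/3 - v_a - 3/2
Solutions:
 v(a) = C1 - a^4/8 + a^3/3 - 3*a/2 - 2*exp(a/2)/3


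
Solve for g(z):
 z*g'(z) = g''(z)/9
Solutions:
 g(z) = C1 + C2*erfi(3*sqrt(2)*z/2)


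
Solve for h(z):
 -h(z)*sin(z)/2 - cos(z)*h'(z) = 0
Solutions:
 h(z) = C1*sqrt(cos(z))


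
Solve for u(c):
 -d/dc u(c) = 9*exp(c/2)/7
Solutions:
 u(c) = C1 - 18*exp(c/2)/7


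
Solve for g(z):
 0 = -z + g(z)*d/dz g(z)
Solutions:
 g(z) = -sqrt(C1 + z^2)
 g(z) = sqrt(C1 + z^2)


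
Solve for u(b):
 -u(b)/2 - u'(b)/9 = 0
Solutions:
 u(b) = C1*exp(-9*b/2)


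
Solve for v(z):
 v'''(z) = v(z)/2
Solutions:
 v(z) = C3*exp(2^(2/3)*z/2) + (C1*sin(2^(2/3)*sqrt(3)*z/4) + C2*cos(2^(2/3)*sqrt(3)*z/4))*exp(-2^(2/3)*z/4)


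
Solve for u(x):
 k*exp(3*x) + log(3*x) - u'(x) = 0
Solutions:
 u(x) = C1 + k*exp(3*x)/3 + x*log(x) + x*(-1 + log(3))


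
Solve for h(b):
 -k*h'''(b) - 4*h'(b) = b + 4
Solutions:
 h(b) = C1 + C2*exp(-2*b*sqrt(-1/k)) + C3*exp(2*b*sqrt(-1/k)) - b^2/8 - b


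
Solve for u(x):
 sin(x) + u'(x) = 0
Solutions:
 u(x) = C1 + cos(x)


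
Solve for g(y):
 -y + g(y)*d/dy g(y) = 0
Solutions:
 g(y) = -sqrt(C1 + y^2)
 g(y) = sqrt(C1 + y^2)


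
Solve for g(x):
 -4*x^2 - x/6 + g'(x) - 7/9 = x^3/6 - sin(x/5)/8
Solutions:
 g(x) = C1 + x^4/24 + 4*x^3/3 + x^2/12 + 7*x/9 + 5*cos(x/5)/8


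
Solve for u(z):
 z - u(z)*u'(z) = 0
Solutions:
 u(z) = -sqrt(C1 + z^2)
 u(z) = sqrt(C1 + z^2)


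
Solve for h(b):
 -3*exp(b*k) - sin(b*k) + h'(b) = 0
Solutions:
 h(b) = C1 + 3*exp(b*k)/k - cos(b*k)/k


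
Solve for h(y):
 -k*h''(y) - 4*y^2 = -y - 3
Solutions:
 h(y) = C1 + C2*y - y^4/(3*k) + y^3/(6*k) + 3*y^2/(2*k)


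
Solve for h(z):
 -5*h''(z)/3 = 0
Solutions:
 h(z) = C1 + C2*z


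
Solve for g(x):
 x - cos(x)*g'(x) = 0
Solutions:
 g(x) = C1 + Integral(x/cos(x), x)


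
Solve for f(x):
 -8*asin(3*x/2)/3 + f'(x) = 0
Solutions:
 f(x) = C1 + 8*x*asin(3*x/2)/3 + 8*sqrt(4 - 9*x^2)/9


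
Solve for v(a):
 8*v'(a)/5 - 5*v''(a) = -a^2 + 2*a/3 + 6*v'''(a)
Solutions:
 v(a) = C1 + C2*exp(a*(-25 + sqrt(1585))/60) + C3*exp(-a*(25 + sqrt(1585))/60) - 5*a^3/24 - 335*a^2/192 - 11975*a/768


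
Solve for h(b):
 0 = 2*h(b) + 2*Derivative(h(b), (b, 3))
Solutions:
 h(b) = C3*exp(-b) + (C1*sin(sqrt(3)*b/2) + C2*cos(sqrt(3)*b/2))*exp(b/2)


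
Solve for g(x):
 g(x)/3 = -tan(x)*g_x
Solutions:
 g(x) = C1/sin(x)^(1/3)


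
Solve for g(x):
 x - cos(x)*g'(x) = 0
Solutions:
 g(x) = C1 + Integral(x/cos(x), x)


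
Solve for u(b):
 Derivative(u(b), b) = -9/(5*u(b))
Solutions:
 u(b) = -sqrt(C1 - 90*b)/5
 u(b) = sqrt(C1 - 90*b)/5


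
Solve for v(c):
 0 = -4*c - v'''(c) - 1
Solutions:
 v(c) = C1 + C2*c + C3*c^2 - c^4/6 - c^3/6


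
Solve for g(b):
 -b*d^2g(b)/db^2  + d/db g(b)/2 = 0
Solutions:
 g(b) = C1 + C2*b^(3/2)


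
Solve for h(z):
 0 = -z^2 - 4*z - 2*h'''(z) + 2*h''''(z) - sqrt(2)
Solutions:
 h(z) = C1 + C2*z + C3*z^2 + C4*exp(z) - z^5/120 - z^4/8 + z^3*(-6 - sqrt(2))/12


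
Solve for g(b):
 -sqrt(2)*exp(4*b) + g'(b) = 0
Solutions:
 g(b) = C1 + sqrt(2)*exp(4*b)/4


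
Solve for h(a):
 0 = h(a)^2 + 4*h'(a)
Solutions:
 h(a) = 4/(C1 + a)


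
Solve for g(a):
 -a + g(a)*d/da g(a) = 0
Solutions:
 g(a) = -sqrt(C1 + a^2)
 g(a) = sqrt(C1 + a^2)


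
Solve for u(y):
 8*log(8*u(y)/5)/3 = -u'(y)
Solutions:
 3*Integral(1/(log(_y) - log(5) + 3*log(2)), (_y, u(y)))/8 = C1 - y


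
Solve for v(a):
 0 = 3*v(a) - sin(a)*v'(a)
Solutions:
 v(a) = C1*(cos(a) - 1)^(3/2)/(cos(a) + 1)^(3/2)


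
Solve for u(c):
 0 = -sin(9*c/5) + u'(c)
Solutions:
 u(c) = C1 - 5*cos(9*c/5)/9


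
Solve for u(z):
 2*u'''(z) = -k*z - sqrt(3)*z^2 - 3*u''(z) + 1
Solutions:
 u(z) = C1 + C2*z + C3*exp(-3*z/2) - sqrt(3)*z^4/36 + z^3*(-3*k + 4*sqrt(3))/54 + z^2*(6*k - 8*sqrt(3) + 9)/54


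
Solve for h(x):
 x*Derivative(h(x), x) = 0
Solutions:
 h(x) = C1


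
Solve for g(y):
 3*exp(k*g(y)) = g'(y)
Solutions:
 g(y) = Piecewise((log(-1/(C1*k + 3*k*y))/k, Ne(k, 0)), (nan, True))
 g(y) = Piecewise((C1 + 3*y, Eq(k, 0)), (nan, True))


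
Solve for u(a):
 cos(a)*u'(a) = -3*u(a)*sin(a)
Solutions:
 u(a) = C1*cos(a)^3


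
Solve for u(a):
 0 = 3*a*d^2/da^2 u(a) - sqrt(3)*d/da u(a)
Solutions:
 u(a) = C1 + C2*a^(sqrt(3)/3 + 1)


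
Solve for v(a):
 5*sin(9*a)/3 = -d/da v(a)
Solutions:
 v(a) = C1 + 5*cos(9*a)/27


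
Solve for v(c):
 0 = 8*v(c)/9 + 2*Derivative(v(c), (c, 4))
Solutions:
 v(c) = (C1*sin(sqrt(3)*c/3) + C2*cos(sqrt(3)*c/3))*exp(-sqrt(3)*c/3) + (C3*sin(sqrt(3)*c/3) + C4*cos(sqrt(3)*c/3))*exp(sqrt(3)*c/3)


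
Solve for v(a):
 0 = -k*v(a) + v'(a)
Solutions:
 v(a) = C1*exp(a*k)


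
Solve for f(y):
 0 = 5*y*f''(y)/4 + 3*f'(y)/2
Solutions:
 f(y) = C1 + C2/y^(1/5)


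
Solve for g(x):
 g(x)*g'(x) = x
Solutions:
 g(x) = -sqrt(C1 + x^2)
 g(x) = sqrt(C1 + x^2)


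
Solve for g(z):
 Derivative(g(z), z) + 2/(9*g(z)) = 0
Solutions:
 g(z) = -sqrt(C1 - 4*z)/3
 g(z) = sqrt(C1 - 4*z)/3


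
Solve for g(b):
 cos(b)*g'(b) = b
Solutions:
 g(b) = C1 + Integral(b/cos(b), b)


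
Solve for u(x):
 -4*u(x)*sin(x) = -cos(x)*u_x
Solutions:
 u(x) = C1/cos(x)^4


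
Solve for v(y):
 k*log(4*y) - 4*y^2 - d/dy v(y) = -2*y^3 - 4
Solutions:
 v(y) = C1 + k*y*log(y) - k*y + k*y*log(4) + y^4/2 - 4*y^3/3 + 4*y


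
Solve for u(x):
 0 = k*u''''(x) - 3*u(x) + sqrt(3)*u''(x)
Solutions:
 u(x) = C1*exp(-sqrt(2)*3^(1/4)*x*sqrt((-sqrt(4*k + 1) - 1)/k)/2) + C2*exp(sqrt(2)*3^(1/4)*x*sqrt((-sqrt(4*k + 1) - 1)/k)/2) + C3*exp(-sqrt(2)*3^(1/4)*x*sqrt((sqrt(4*k + 1) - 1)/k)/2) + C4*exp(sqrt(2)*3^(1/4)*x*sqrt((sqrt(4*k + 1) - 1)/k)/2)


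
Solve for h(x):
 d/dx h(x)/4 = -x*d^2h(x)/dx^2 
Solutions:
 h(x) = C1 + C2*x^(3/4)


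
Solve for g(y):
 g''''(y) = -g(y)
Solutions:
 g(y) = (C1*sin(sqrt(2)*y/2) + C2*cos(sqrt(2)*y/2))*exp(-sqrt(2)*y/2) + (C3*sin(sqrt(2)*y/2) + C4*cos(sqrt(2)*y/2))*exp(sqrt(2)*y/2)


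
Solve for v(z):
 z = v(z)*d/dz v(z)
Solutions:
 v(z) = -sqrt(C1 + z^2)
 v(z) = sqrt(C1 + z^2)


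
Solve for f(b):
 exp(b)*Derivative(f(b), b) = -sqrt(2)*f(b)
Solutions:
 f(b) = C1*exp(sqrt(2)*exp(-b))


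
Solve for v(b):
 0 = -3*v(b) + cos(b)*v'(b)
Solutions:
 v(b) = C1*(sin(b) + 1)^(3/2)/(sin(b) - 1)^(3/2)


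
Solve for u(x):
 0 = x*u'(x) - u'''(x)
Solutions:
 u(x) = C1 + Integral(C2*airyai(x) + C3*airybi(x), x)


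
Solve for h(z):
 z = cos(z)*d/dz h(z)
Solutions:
 h(z) = C1 + Integral(z/cos(z), z)


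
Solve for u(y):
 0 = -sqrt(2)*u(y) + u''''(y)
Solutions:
 u(y) = C1*exp(-2^(1/8)*y) + C2*exp(2^(1/8)*y) + C3*sin(2^(1/8)*y) + C4*cos(2^(1/8)*y)


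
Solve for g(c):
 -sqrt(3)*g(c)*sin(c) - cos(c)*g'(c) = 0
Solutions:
 g(c) = C1*cos(c)^(sqrt(3))


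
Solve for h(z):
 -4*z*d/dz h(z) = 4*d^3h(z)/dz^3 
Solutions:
 h(z) = C1 + Integral(C2*airyai(-z) + C3*airybi(-z), z)


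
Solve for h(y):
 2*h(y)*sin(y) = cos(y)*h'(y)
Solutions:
 h(y) = C1/cos(y)^2


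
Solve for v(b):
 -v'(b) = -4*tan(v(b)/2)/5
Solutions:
 v(b) = -2*asin(C1*exp(2*b/5)) + 2*pi
 v(b) = 2*asin(C1*exp(2*b/5))


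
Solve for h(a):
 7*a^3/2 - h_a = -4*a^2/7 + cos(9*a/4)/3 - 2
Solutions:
 h(a) = C1 + 7*a^4/8 + 4*a^3/21 + 2*a - 4*sin(9*a/4)/27


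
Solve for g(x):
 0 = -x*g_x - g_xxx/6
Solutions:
 g(x) = C1 + Integral(C2*airyai(-6^(1/3)*x) + C3*airybi(-6^(1/3)*x), x)


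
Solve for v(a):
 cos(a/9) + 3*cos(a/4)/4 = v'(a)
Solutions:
 v(a) = C1 + 9*sin(a/9) + 3*sin(a/4)


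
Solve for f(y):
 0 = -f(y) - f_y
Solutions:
 f(y) = C1*exp(-y)


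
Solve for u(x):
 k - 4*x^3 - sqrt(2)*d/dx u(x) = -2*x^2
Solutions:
 u(x) = C1 + sqrt(2)*k*x/2 - sqrt(2)*x^4/2 + sqrt(2)*x^3/3


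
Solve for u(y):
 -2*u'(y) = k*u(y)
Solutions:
 u(y) = C1*exp(-k*y/2)


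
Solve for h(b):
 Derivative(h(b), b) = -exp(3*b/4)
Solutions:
 h(b) = C1 - 4*exp(3*b/4)/3


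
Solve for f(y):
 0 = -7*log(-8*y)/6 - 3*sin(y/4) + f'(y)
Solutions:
 f(y) = C1 + 7*y*log(-y)/6 - 7*y/6 + 7*y*log(2)/2 - 12*cos(y/4)


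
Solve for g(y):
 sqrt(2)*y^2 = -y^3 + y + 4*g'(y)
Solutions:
 g(y) = C1 + y^4/16 + sqrt(2)*y^3/12 - y^2/8


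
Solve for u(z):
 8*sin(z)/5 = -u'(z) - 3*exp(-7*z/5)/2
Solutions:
 u(z) = C1 + 8*cos(z)/5 + 15*exp(-7*z/5)/14


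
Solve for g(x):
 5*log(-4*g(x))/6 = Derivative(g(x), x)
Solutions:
 -6*Integral(1/(log(-_y) + 2*log(2)), (_y, g(x)))/5 = C1 - x


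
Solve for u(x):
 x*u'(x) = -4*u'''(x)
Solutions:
 u(x) = C1 + Integral(C2*airyai(-2^(1/3)*x/2) + C3*airybi(-2^(1/3)*x/2), x)


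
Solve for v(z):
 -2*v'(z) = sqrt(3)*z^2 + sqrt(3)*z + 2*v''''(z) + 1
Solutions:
 v(z) = C1 + C4*exp(-z) - sqrt(3)*z^3/6 - sqrt(3)*z^2/4 - z/2 + (C2*sin(sqrt(3)*z/2) + C3*cos(sqrt(3)*z/2))*exp(z/2)


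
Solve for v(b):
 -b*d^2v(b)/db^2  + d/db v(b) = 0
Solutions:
 v(b) = C1 + C2*b^2


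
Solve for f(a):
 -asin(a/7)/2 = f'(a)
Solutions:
 f(a) = C1 - a*asin(a/7)/2 - sqrt(49 - a^2)/2


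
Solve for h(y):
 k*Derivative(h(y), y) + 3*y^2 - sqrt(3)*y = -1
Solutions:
 h(y) = C1 - y^3/k + sqrt(3)*y^2/(2*k) - y/k


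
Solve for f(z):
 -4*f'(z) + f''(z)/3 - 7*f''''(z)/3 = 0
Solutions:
 f(z) = C1 + C2*exp(21^(1/3)*z*(21^(1/3)/(sqrt(142863) + 378)^(1/3) + (sqrt(142863) + 378)^(1/3))/42)*sin(3^(1/6)*7^(1/3)*z*(-3^(2/3)*(sqrt(142863) + 378)^(1/3) + 3*7^(1/3)/(sqrt(142863) + 378)^(1/3))/42) + C3*exp(21^(1/3)*z*(21^(1/3)/(sqrt(142863) + 378)^(1/3) + (sqrt(142863) + 378)^(1/3))/42)*cos(3^(1/6)*7^(1/3)*z*(-3^(2/3)*(sqrt(142863) + 378)^(1/3) + 3*7^(1/3)/(sqrt(142863) + 378)^(1/3))/42) + C4*exp(-21^(1/3)*z*(21^(1/3)/(sqrt(142863) + 378)^(1/3) + (sqrt(142863) + 378)^(1/3))/21)


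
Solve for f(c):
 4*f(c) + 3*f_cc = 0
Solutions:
 f(c) = C1*sin(2*sqrt(3)*c/3) + C2*cos(2*sqrt(3)*c/3)


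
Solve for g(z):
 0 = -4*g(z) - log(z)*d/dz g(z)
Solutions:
 g(z) = C1*exp(-4*li(z))


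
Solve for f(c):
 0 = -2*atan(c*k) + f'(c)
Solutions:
 f(c) = C1 + 2*Piecewise((c*atan(c*k) - log(c^2*k^2 + 1)/(2*k), Ne(k, 0)), (0, True))


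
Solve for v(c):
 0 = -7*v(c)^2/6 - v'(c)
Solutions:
 v(c) = 6/(C1 + 7*c)


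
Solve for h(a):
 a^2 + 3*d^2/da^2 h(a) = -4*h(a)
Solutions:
 h(a) = C1*sin(2*sqrt(3)*a/3) + C2*cos(2*sqrt(3)*a/3) - a^2/4 + 3/8


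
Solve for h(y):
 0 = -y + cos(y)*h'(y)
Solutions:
 h(y) = C1 + Integral(y/cos(y), y)


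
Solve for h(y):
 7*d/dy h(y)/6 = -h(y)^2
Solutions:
 h(y) = 7/(C1 + 6*y)


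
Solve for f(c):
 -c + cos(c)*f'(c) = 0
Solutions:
 f(c) = C1 + Integral(c/cos(c), c)


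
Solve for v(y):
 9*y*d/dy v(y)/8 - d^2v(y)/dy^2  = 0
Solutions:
 v(y) = C1 + C2*erfi(3*y/4)


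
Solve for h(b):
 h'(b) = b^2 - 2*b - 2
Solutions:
 h(b) = C1 + b^3/3 - b^2 - 2*b


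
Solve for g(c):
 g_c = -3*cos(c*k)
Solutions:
 g(c) = C1 - 3*sin(c*k)/k


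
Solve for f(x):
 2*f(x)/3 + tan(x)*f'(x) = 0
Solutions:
 f(x) = C1/sin(x)^(2/3)


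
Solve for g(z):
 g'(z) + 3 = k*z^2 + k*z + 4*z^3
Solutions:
 g(z) = C1 + k*z^3/3 + k*z^2/2 + z^4 - 3*z


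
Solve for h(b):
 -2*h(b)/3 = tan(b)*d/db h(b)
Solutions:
 h(b) = C1/sin(b)^(2/3)


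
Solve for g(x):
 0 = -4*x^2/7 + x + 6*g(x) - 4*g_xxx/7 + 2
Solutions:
 g(x) = C3*exp(2^(2/3)*21^(1/3)*x/2) + 2*x^2/21 - x/6 + (C1*sin(2^(2/3)*3^(5/6)*7^(1/3)*x/4) + C2*cos(2^(2/3)*3^(5/6)*7^(1/3)*x/4))*exp(-2^(2/3)*21^(1/3)*x/4) - 1/3


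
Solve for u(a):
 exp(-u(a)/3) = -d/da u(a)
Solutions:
 u(a) = 3*log(C1 - a/3)


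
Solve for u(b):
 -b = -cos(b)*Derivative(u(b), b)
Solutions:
 u(b) = C1 + Integral(b/cos(b), b)


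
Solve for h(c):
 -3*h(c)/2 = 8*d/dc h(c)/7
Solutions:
 h(c) = C1*exp(-21*c/16)


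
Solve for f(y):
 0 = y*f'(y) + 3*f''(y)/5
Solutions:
 f(y) = C1 + C2*erf(sqrt(30)*y/6)


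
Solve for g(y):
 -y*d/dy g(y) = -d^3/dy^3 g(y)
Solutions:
 g(y) = C1 + Integral(C2*airyai(y) + C3*airybi(y), y)


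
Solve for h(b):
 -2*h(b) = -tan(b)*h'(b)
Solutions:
 h(b) = C1*sin(b)^2


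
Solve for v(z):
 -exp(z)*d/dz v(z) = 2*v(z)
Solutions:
 v(z) = C1*exp(2*exp(-z))


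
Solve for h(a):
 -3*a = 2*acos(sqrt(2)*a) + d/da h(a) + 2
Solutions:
 h(a) = C1 - 3*a^2/2 - 2*a*acos(sqrt(2)*a) - 2*a + sqrt(2)*sqrt(1 - 2*a^2)


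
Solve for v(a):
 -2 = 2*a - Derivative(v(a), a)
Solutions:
 v(a) = C1 + a^2 + 2*a


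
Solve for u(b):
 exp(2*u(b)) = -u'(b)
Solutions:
 u(b) = log(-sqrt(-1/(C1 - b))) - log(2)/2
 u(b) = log(-1/(C1 - b))/2 - log(2)/2


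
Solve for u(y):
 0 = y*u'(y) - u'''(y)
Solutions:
 u(y) = C1 + Integral(C2*airyai(y) + C3*airybi(y), y)


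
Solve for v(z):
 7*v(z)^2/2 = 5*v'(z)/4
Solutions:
 v(z) = -5/(C1 + 14*z)


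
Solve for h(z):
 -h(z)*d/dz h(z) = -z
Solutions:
 h(z) = -sqrt(C1 + z^2)
 h(z) = sqrt(C1 + z^2)


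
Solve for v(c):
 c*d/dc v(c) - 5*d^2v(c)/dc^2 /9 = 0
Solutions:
 v(c) = C1 + C2*erfi(3*sqrt(10)*c/10)


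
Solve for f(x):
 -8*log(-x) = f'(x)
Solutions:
 f(x) = C1 - 8*x*log(-x) + 8*x


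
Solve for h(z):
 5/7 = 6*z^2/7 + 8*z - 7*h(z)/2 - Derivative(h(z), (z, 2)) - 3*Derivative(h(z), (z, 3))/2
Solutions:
 h(z) = C1*exp(z*(-8 + 8*2^(1/3)/(9*sqrt(36393) + 1717)^(1/3) + 2^(2/3)*(9*sqrt(36393) + 1717)^(1/3))/36)*sin(2^(1/3)*sqrt(3)*z*(-2^(1/3)*(9*sqrt(36393) + 1717)^(1/3) + 8/(9*sqrt(36393) + 1717)^(1/3))/36) + C2*exp(z*(-8 + 8*2^(1/3)/(9*sqrt(36393) + 1717)^(1/3) + 2^(2/3)*(9*sqrt(36393) + 1717)^(1/3))/36)*cos(2^(1/3)*sqrt(3)*z*(-2^(1/3)*(9*sqrt(36393) + 1717)^(1/3) + 8/(9*sqrt(36393) + 1717)^(1/3))/36) + C3*exp(-z*(8*2^(1/3)/(9*sqrt(36393) + 1717)^(1/3) + 4 + 2^(2/3)*(9*sqrt(36393) + 1717)^(1/3))/18) + 12*z^2/49 + 16*z/7 - 118/343


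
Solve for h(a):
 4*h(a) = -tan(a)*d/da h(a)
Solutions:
 h(a) = C1/sin(a)^4


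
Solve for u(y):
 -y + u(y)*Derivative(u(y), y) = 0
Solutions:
 u(y) = -sqrt(C1 + y^2)
 u(y) = sqrt(C1 + y^2)


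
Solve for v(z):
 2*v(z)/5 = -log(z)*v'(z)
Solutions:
 v(z) = C1*exp(-2*li(z)/5)


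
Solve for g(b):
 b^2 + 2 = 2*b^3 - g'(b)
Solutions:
 g(b) = C1 + b^4/2 - b^3/3 - 2*b


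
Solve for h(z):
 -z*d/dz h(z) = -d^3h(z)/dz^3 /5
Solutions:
 h(z) = C1 + Integral(C2*airyai(5^(1/3)*z) + C3*airybi(5^(1/3)*z), z)


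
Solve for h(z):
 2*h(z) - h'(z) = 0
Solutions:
 h(z) = C1*exp(2*z)


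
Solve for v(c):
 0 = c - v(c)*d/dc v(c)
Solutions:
 v(c) = -sqrt(C1 + c^2)
 v(c) = sqrt(C1 + c^2)


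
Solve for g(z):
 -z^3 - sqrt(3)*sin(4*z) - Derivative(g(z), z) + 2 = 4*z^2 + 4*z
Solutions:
 g(z) = C1 - z^4/4 - 4*z^3/3 - 2*z^2 + 2*z + sqrt(3)*cos(4*z)/4


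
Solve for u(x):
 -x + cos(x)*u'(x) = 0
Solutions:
 u(x) = C1 + Integral(x/cos(x), x)


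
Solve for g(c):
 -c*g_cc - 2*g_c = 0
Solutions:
 g(c) = C1 + C2/c


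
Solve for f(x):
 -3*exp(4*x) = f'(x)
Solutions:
 f(x) = C1 - 3*exp(4*x)/4


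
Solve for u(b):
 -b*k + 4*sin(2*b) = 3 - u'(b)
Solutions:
 u(b) = C1 + b^2*k/2 + 3*b + 2*cos(2*b)


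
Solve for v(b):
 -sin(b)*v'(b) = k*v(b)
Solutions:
 v(b) = C1*exp(k*(-log(cos(b) - 1) + log(cos(b) + 1))/2)


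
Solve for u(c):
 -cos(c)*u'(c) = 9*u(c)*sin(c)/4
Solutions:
 u(c) = C1*cos(c)^(9/4)


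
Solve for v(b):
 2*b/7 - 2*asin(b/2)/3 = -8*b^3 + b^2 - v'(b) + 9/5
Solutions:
 v(b) = C1 - 2*b^4 + b^3/3 - b^2/7 + 2*b*asin(b/2)/3 + 9*b/5 + 2*sqrt(4 - b^2)/3


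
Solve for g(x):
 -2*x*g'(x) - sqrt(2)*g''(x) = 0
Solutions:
 g(x) = C1 + C2*erf(2^(3/4)*x/2)


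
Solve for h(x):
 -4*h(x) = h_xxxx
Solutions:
 h(x) = (C1*sin(x) + C2*cos(x))*exp(-x) + (C3*sin(x) + C4*cos(x))*exp(x)


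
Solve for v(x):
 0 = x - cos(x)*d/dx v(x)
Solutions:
 v(x) = C1 + Integral(x/cos(x), x)


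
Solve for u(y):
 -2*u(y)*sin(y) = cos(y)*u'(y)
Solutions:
 u(y) = C1*cos(y)^2


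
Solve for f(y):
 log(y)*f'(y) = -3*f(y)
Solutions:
 f(y) = C1*exp(-3*li(y))


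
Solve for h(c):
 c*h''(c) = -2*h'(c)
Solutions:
 h(c) = C1 + C2/c


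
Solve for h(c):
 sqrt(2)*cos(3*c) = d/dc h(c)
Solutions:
 h(c) = C1 + sqrt(2)*sin(3*c)/3


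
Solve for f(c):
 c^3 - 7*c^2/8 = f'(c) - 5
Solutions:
 f(c) = C1 + c^4/4 - 7*c^3/24 + 5*c


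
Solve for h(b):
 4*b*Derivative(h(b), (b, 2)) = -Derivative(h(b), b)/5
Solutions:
 h(b) = C1 + C2*b^(19/20)


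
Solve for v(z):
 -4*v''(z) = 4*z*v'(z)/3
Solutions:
 v(z) = C1 + C2*erf(sqrt(6)*z/6)


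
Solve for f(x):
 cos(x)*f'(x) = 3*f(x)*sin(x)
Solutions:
 f(x) = C1/cos(x)^3


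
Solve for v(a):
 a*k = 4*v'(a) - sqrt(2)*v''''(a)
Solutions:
 v(a) = C1 + C4*exp(sqrt(2)*a) + a^2*k/8 + (C2*sin(sqrt(6)*a/2) + C3*cos(sqrt(6)*a/2))*exp(-sqrt(2)*a/2)


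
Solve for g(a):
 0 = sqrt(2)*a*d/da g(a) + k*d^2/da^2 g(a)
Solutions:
 g(a) = C1 + C2*sqrt(k)*erf(2^(3/4)*a*sqrt(1/k)/2)


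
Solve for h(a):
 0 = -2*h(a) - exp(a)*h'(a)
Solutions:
 h(a) = C1*exp(2*exp(-a))


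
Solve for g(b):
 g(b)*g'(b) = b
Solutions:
 g(b) = -sqrt(C1 + b^2)
 g(b) = sqrt(C1 + b^2)


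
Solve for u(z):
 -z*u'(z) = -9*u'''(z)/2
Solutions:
 u(z) = C1 + Integral(C2*airyai(6^(1/3)*z/3) + C3*airybi(6^(1/3)*z/3), z)


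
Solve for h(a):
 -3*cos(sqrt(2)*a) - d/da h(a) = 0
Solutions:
 h(a) = C1 - 3*sqrt(2)*sin(sqrt(2)*a)/2


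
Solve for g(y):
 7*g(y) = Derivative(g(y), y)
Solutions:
 g(y) = C1*exp(7*y)


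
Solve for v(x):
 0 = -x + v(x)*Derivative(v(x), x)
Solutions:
 v(x) = -sqrt(C1 + x^2)
 v(x) = sqrt(C1 + x^2)


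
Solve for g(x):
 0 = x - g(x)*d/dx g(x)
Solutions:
 g(x) = -sqrt(C1 + x^2)
 g(x) = sqrt(C1 + x^2)


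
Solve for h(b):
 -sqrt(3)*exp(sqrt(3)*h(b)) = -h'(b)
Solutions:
 h(b) = sqrt(3)*(2*log(-1/(C1 + sqrt(3)*b)) - log(3))/6


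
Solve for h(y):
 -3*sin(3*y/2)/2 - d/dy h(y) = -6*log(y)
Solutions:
 h(y) = C1 + 6*y*log(y) - 6*y + cos(3*y/2)


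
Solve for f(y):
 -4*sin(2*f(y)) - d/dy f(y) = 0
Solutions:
 f(y) = pi - acos((-C1 - exp(16*y))/(C1 - exp(16*y)))/2
 f(y) = acos((-C1 - exp(16*y))/(C1 - exp(16*y)))/2


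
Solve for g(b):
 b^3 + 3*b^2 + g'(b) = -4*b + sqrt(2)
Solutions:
 g(b) = C1 - b^4/4 - b^3 - 2*b^2 + sqrt(2)*b


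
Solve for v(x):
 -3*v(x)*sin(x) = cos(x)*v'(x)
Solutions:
 v(x) = C1*cos(x)^3


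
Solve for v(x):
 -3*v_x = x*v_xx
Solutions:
 v(x) = C1 + C2/x^2


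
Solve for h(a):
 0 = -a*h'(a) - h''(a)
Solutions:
 h(a) = C1 + C2*erf(sqrt(2)*a/2)


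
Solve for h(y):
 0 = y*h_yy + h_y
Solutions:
 h(y) = C1 + C2*log(y)


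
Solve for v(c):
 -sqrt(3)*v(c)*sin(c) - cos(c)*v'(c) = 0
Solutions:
 v(c) = C1*cos(c)^(sqrt(3))


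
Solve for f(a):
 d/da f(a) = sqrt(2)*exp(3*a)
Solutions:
 f(a) = C1 + sqrt(2)*exp(3*a)/3


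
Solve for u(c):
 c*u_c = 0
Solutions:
 u(c) = C1


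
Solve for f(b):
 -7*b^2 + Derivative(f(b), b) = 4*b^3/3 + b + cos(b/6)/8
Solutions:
 f(b) = C1 + b^4/3 + 7*b^3/3 + b^2/2 + 3*sin(b/6)/4


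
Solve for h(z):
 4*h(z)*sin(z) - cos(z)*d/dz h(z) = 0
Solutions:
 h(z) = C1/cos(z)^4


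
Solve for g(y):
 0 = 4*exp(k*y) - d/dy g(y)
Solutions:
 g(y) = C1 + 4*exp(k*y)/k


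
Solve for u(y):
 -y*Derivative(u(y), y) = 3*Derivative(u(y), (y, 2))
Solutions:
 u(y) = C1 + C2*erf(sqrt(6)*y/6)


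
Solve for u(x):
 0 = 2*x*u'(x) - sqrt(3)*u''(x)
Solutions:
 u(x) = C1 + C2*erfi(3^(3/4)*x/3)


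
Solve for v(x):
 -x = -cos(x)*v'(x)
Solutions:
 v(x) = C1 + Integral(x/cos(x), x)


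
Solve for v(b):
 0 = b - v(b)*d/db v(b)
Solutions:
 v(b) = -sqrt(C1 + b^2)
 v(b) = sqrt(C1 + b^2)


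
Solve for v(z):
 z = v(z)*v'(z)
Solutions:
 v(z) = -sqrt(C1 + z^2)
 v(z) = sqrt(C1 + z^2)


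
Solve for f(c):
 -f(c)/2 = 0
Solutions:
 f(c) = 0


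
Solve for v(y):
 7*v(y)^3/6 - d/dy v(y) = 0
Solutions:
 v(y) = -sqrt(3)*sqrt(-1/(C1 + 7*y))
 v(y) = sqrt(3)*sqrt(-1/(C1 + 7*y))


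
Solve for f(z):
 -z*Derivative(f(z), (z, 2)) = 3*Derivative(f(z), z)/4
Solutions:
 f(z) = C1 + C2*z^(1/4)


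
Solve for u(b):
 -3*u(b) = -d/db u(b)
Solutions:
 u(b) = C1*exp(3*b)


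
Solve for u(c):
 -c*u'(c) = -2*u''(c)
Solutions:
 u(c) = C1 + C2*erfi(c/2)


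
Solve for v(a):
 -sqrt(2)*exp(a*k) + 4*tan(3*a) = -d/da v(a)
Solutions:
 v(a) = C1 + sqrt(2)*Piecewise((exp(a*k)/k, Ne(k, 0)), (a, True)) + 4*log(cos(3*a))/3
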